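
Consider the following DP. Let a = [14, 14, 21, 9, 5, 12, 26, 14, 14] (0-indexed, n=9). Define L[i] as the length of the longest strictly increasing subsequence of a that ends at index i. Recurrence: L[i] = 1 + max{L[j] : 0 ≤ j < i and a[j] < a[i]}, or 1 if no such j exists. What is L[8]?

   i    0    1    2    3    4    5    6    7    8
a[i]   14   14   21    9    5   12   26   14   14
L[i]    1    1    2    1    1    2    3    3    3

3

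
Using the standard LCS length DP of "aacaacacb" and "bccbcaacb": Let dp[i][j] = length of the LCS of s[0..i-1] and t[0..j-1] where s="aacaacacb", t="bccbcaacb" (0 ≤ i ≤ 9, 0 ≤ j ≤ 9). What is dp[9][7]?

   ''  b  c  c  b  c  a  a  c  b
''  0  0  0  0  0  0  0  0  0  0
 a  0  0  0  0  0  0  1  1  1  1
 a  0  0  0  0  0  0  1  2  2  2
 c  0  0  1  1  1  1  1  2  3  3
 a  0  0  1  1  1  1  2  2  3  3
 a  0  0  1  1  1  1  2  3  3  3
 c  0  0  1  2  2  2  2  3  4  4
 a  0  0  1  2  2  2  3  3  4  4
 c  0  0  1  2  2  3  3  3  4  4
 b  0  1  1  2  3  3  3  3  4  5

3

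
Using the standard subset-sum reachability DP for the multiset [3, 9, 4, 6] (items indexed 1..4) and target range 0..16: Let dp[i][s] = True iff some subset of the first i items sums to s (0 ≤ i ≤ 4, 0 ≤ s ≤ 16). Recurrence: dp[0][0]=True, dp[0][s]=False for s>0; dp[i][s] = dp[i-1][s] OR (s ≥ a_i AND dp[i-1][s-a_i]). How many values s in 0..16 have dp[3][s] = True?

i\s   0   1   2   3   4   5   6   7   8   9  10  11  12  13  14  15  16
  0   T   F   F   F   F   F   F   F   F   F   F   F   F   F   F   F   F
  1   T   F   F   T   F   F   F   F   F   F   F   F   F   F   F   F   F
  2   T   F   F   T   F   F   F   F   F   T   F   F   T   F   F   F   F
  3   T   F   F   T   T   F   F   T   F   T   F   F   T   T   F   F   T
  4   T   F   F   T   T   F   T   T   F   T   T   F   T   T   F   T   T

8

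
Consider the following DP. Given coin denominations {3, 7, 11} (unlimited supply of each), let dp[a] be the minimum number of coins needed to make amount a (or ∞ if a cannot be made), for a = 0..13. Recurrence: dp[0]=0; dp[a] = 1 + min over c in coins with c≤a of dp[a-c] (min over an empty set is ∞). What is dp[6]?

2

 a  0  1  2  3  4  5  6  7  8  9 10 11 12 13
dp  0  -  -  1  -  -  2  1  -  3  2  1  4  3
(- denotes ∞ / unreachable)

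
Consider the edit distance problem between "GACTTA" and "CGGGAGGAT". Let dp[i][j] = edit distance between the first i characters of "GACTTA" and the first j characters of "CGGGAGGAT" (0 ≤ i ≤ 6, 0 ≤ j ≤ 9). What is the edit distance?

7

   ''  C  G  G  G  A  G  G  A  T
''  0  1  2  3  4  5  6  7  8  9
 G  1  1  1  2  3  4  5  6  7  8
 A  2  2  2  2  3  3  4  5  6  7
 C  3  2  3  3  3  4  4  5  6  7
 T  4  3  3  4  4  4  5  5  6  6
 T  5  4  4  4  5  5  5  6  6  6
 A  6  5  5  5  5  5  6  6  6  7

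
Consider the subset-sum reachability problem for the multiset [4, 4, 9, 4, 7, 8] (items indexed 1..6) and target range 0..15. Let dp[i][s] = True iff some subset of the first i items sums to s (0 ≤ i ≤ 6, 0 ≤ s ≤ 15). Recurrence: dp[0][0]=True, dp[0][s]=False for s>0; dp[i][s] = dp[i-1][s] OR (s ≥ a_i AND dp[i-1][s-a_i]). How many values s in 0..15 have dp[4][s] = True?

i\s   0   1   2   3   4   5   6   7   8   9  10  11  12  13  14  15
  0   T   F   F   F   F   F   F   F   F   F   F   F   F   F   F   F
  1   T   F   F   F   T   F   F   F   F   F   F   F   F   F   F   F
  2   T   F   F   F   T   F   F   F   T   F   F   F   F   F   F   F
  3   T   F   F   F   T   F   F   F   T   T   F   F   F   T   F   F
  4   T   F   F   F   T   F   F   F   T   T   F   F   T   T   F   F
  5   T   F   F   F   T   F   F   T   T   T   F   T   T   T   F   T
  6   T   F   F   F   T   F   F   T   T   T   F   T   T   T   F   T

6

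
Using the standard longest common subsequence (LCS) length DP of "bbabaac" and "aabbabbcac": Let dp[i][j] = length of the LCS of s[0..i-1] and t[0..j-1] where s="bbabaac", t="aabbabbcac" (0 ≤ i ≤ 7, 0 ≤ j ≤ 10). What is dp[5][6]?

4

   ''  a  a  b  b  a  b  b  c  a  c
''  0  0  0  0  0  0  0  0  0  0  0
 b  0  0  0  1  1  1  1  1  1  1  1
 b  0  0  0  1  2  2  2  2  2  2  2
 a  0  1  1  1  2  3  3  3  3  3  3
 b  0  1  1  2  2  3  4  4  4  4  4
 a  0  1  2  2  2  3  4  4  4  5  5
 a  0  1  2  2  2  3  4  4  4  5  5
 c  0  1  2  2  2  3  4  4  5  5  6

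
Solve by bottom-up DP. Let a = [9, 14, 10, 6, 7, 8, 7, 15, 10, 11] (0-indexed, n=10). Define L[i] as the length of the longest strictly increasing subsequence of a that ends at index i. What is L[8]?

   i    0    1    2    3    4    5    6    7    8    9
a[i]    9   14   10    6    7    8    7   15   10   11
L[i]    1    2    2    1    2    3    2    4    4    5

4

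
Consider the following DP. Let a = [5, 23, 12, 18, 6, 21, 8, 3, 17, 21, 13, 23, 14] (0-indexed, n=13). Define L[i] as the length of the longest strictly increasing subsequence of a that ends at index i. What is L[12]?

5

   i    0    1    2    3    4    5    6    7    8    9   10   11   12
a[i]    5   23   12   18    6   21    8    3   17   21   13   23   14
L[i]    1    2    2    3    2    4    3    1    4    5    4    6    5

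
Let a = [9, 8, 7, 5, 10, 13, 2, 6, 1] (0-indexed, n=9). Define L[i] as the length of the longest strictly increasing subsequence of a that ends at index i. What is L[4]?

2

   i    0    1    2    3    4    5    6    7    8
a[i]    9    8    7    5   10   13    2    6    1
L[i]    1    1    1    1    2    3    1    2    1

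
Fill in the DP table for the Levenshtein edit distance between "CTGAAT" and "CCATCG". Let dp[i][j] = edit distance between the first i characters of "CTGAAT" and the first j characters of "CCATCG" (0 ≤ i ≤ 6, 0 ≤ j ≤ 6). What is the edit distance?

   ''  C  C  A  T  C  G
''  0  1  2  3  4  5  6
 C  1  0  1  2  3  4  5
 T  2  1  1  2  2  3  4
 G  3  2  2  2  3  3  3
 A  4  3  3  2  3  4  4
 A  5  4  4  3  3  4  5
 T  6  5  5  4  3  4  5

5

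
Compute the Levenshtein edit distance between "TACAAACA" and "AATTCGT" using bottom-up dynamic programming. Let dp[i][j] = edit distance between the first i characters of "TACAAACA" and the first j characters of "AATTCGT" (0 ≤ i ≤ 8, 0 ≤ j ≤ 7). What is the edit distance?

6

   ''  A  A  T  T  C  G  T
''  0  1  2  3  4  5  6  7
 T  1  1  2  2  3  4  5  6
 A  2  1  1  2  3  4  5  6
 C  3  2  2  2  3  3  4  5
 A  4  3  2  3  3  4  4  5
 A  5  4  3  3  4  4  5  5
 A  6  5  4  4  4  5  5  6
 C  7  6  5  5  5  4  5  6
 A  8  7  6  6  6  5  5  6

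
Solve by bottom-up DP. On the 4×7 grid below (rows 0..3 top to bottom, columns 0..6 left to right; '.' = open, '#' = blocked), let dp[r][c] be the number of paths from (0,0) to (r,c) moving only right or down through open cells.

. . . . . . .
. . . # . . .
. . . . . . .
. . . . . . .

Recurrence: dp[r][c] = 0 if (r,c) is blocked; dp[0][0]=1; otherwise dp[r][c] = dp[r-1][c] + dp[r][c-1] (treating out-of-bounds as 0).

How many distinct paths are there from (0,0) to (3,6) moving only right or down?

44

r\c   0   1   2   3   4   5   6
  0   1   1   1   1   1   1   1
  1   1   2   3   0   1   2   3
  2   1   3   6   6   7   9  12
  3   1   4  10  16  23  32  44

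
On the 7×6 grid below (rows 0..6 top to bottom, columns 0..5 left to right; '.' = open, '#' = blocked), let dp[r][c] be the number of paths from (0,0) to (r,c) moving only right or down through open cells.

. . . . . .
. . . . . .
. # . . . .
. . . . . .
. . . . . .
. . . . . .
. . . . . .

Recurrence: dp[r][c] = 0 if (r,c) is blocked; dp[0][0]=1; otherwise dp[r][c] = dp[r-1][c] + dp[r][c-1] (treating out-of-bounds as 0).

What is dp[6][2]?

13

r\c   0   1   2   3   4   5
  0   1   1   1   1   1   1
  1   1   2   3   4   5   6
  2   1   0   3   7  12  18
  3   1   1   4  11  23  41
  4   1   2   6  17  40  81
  5   1   3   9  26  66 147
  6   1   4  13  39 105 252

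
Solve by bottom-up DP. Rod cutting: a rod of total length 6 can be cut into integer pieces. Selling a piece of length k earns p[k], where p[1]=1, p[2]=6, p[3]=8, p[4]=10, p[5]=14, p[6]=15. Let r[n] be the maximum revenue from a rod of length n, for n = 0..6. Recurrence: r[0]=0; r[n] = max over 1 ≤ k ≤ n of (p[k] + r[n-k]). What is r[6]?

   n    0    1    2    3    4    5    6
r[n]    0    1    6    8   12   14   18

18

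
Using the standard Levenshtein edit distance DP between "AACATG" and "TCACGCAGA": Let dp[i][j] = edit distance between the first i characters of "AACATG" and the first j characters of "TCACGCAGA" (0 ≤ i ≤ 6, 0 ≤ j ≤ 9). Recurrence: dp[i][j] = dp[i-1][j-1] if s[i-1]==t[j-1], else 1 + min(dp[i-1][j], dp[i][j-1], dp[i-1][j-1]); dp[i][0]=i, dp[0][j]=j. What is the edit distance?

6

   ''  T  C  A  C  G  C  A  G  A
''  0  1  2  3  4  5  6  7  8  9
 A  1  1  2  2  3  4  5  6  7  8
 A  2  2  2  2  3  4  5  5  6  7
 C  3  3  2  3  2  3  4  5  6  7
 A  4  4  3  2  3  3  4  4  5  6
 T  5  4  4  3  3  4  4  5  5  6
 G  6  5  5  4  4  3  4  5  5  6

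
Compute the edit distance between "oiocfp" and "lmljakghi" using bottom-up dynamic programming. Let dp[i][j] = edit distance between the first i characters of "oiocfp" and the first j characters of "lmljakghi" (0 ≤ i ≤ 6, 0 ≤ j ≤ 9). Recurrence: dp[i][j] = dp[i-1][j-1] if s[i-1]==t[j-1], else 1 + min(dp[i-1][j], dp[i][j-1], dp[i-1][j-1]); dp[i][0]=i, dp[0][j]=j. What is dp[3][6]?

6

   ''  l  m  l  j  a  k  g  h  i
''  0  1  2  3  4  5  6  7  8  9
 o  1  1  2  3  4  5  6  7  8  9
 i  2  2  2  3  4  5  6  7  8  8
 o  3  3  3  3  4  5  6  7  8  9
 c  4  4  4  4  4  5  6  7  8  9
 f  5  5  5  5  5  5  6  7  8  9
 p  6  6  6  6  6  6  6  7  8  9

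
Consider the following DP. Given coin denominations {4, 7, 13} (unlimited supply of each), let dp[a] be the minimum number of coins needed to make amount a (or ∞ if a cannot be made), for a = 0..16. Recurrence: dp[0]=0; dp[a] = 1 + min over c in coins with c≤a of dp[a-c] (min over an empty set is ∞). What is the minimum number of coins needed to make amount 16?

4

 a  0  1  2  3  4  5  6  7  8  9 10 11 12 13 14 15 16
dp  0  -  -  -  1  -  -  1  2  -  -  2  3  1  2  3  4
(- denotes ∞ / unreachable)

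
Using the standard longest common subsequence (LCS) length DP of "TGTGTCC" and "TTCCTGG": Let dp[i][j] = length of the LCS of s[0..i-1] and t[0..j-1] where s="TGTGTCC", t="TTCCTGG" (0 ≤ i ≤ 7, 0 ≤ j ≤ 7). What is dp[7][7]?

4

   ''  T  T  C  C  T  G  G
''  0  0  0  0  0  0  0  0
 T  0  1  1  1  1  1  1  1
 G  0  1  1  1  1  1  2  2
 T  0  1  2  2  2  2  2  2
 G  0  1  2  2  2  2  3  3
 T  0  1  2  2  2  3  3  3
 C  0  1  2  3  3  3  3  3
 C  0  1  2  3  4  4  4  4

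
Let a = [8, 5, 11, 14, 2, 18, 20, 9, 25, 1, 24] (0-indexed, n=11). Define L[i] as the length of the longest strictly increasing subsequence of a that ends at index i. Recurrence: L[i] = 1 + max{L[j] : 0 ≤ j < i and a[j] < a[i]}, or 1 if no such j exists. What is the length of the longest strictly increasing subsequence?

   i    0    1    2    3    4    5    6    7    8    9   10
a[i]    8    5   11   14    2   18   20    9   25    1   24
L[i]    1    1    2    3    1    4    5    2    6    1    6

6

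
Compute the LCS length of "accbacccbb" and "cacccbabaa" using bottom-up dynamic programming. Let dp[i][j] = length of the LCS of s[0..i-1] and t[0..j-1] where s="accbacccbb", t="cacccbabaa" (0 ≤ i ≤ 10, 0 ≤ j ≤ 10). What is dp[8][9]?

5

   ''  c  a  c  c  c  b  a  b  a  a
''  0  0  0  0  0  0  0  0  0  0  0
 a  0  0  1  1  1  1  1  1  1  1  1
 c  0  1  1  2  2  2  2  2  2  2  2
 c  0  1  1  2  3  3  3  3  3  3  3
 b  0  1  1  2  3  3  4  4  4  4  4
 a  0  1  2  2  3  3  4  5  5  5  5
 c  0  1  2  3  3  4  4  5  5  5  5
 c  0  1  2  3  4  4  4  5  5  5  5
 c  0  1  2  3  4  5  5  5  5  5  5
 b  0  1  2  3  4  5  6  6  6  6  6
 b  0  1  2  3  4  5  6  6  7  7  7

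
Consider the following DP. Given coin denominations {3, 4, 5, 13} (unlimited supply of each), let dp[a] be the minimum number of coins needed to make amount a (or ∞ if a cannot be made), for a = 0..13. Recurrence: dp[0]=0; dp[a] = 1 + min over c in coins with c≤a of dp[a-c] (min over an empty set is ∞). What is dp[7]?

 a  0  1  2  3  4  5  6  7  8  9 10 11 12 13
dp  0  -  -  1  1  1  2  2  2  2  2  3  3  1
(- denotes ∞ / unreachable)

2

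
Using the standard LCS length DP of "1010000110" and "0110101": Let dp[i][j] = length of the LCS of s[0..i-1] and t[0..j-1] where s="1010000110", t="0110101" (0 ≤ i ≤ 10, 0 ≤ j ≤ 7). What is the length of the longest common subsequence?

5

   ''  0  1  1  0  1  0  1
''  0  0  0  0  0  0  0  0
 1  0  0  1  1  1  1  1  1
 0  0  1  1  1  2  2  2  2
 1  0  1  2  2  2  3  3  3
 0  0  1  2  2  3  3  4  4
 0  0  1  2  2  3  3  4  4
 0  0  1  2  2  3  3  4  4
 0  0  1  2  2  3  3  4  4
 1  0  1  2  3  3  4  4  5
 1  0  1  2  3  3  4  4  5
 0  0  1  2  3  4  4  5  5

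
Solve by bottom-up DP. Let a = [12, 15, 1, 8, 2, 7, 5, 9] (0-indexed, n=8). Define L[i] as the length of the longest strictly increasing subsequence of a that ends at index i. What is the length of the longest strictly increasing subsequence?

   i    0    1    2    3    4    5    6    7
a[i]   12   15    1    8    2    7    5    9
L[i]    1    2    1    2    2    3    3    4

4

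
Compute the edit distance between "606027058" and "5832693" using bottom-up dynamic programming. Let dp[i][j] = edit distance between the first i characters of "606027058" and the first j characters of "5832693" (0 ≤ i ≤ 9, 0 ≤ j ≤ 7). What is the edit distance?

   ''  5  8  3  2  6  9  3
''  0  1  2  3  4  5  6  7
 6  1  1  2  3  4  4  5  6
 0  2  2  2  3  4  5  5  6
 6  3  3  3  3  4  4  5  6
 0  4  4  4  4  4  5  5  6
 2  5  5  5  5  4  5  6  6
 7  6  6  6  6  5  5  6  7
 0  7  7  7  7  6  6  6  7
 5  8  7  8  8  7  7  7  7
 8  9  8  7  8  8  8  8  8

8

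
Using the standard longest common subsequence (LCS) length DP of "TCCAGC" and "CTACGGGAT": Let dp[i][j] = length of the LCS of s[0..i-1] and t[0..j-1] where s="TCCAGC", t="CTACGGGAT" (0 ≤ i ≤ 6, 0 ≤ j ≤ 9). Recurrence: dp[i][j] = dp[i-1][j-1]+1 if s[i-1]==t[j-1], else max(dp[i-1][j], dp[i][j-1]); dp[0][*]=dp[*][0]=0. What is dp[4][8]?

3

   ''  C  T  A  C  G  G  G  A  T
''  0  0  0  0  0  0  0  0  0  0
 T  0  0  1  1  1  1  1  1  1  1
 C  0  1  1  1  2  2  2  2  2  2
 C  0  1  1  1  2  2  2  2  2  2
 A  0  1  1  2  2  2  2  2  3  3
 G  0  1  1  2  2  3  3  3  3  3
 C  0  1  1  2  3  3  3  3  3  3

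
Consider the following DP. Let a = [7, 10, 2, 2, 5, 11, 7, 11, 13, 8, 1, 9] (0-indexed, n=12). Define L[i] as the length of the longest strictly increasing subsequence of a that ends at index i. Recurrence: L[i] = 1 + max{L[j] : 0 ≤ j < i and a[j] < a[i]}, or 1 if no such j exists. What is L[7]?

4

   i    0    1    2    3    4    5    6    7    8    9   10   11
a[i]    7   10    2    2    5   11    7   11   13    8    1    9
L[i]    1    2    1    1    2    3    3    4    5    4    1    5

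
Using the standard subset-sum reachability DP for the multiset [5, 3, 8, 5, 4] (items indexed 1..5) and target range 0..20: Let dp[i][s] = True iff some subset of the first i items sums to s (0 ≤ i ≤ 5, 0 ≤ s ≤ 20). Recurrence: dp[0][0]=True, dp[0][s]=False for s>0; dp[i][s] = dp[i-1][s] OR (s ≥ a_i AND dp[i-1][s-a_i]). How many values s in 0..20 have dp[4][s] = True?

9

i\s   0   1   2   3   4   5   6   7   8   9  10  11  12  13  14  15  16  17  18  19  20
  0   T   F   F   F   F   F   F   F   F   F   F   F   F   F   F   F   F   F   F   F   F
  1   T   F   F   F   F   T   F   F   F   F   F   F   F   F   F   F   F   F   F   F   F
  2   T   F   F   T   F   T   F   F   T   F   F   F   F   F   F   F   F   F   F   F   F
  3   T   F   F   T   F   T   F   F   T   F   F   T   F   T   F   F   T   F   F   F   F
  4   T   F   F   T   F   T   F   F   T   F   T   T   F   T   F   F   T   F   T   F   F
  5   T   F   F   T   T   T   F   T   T   T   T   T   T   T   T   T   T   T   T   F   T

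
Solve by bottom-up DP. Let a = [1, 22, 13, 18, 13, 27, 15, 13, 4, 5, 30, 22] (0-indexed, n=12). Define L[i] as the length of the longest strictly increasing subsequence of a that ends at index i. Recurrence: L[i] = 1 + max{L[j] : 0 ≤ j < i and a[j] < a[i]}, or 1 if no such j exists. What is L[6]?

3

   i    0    1    2    3    4    5    6    7    8    9   10   11
a[i]    1   22   13   18   13   27   15   13    4    5   30   22
L[i]    1    2    2    3    2    4    3    2    2    3    5    4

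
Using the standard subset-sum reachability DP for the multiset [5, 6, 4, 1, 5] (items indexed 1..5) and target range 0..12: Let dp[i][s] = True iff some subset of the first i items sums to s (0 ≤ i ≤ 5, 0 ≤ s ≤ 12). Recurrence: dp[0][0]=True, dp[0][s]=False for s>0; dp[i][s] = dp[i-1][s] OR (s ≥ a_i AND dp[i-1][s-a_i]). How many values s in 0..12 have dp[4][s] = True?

i\s   0   1   2   3   4   5   6   7   8   9  10  11  12
  0   T   F   F   F   F   F   F   F   F   F   F   F   F
  1   T   F   F   F   F   T   F   F   F   F   F   F   F
  2   T   F   F   F   F   T   T   F   F   F   F   T   F
  3   T   F   F   F   T   T   T   F   F   T   T   T   F
  4   T   T   F   F   T   T   T   T   F   T   T   T   T
  5   T   T   F   F   T   T   T   T   F   T   T   T   T

10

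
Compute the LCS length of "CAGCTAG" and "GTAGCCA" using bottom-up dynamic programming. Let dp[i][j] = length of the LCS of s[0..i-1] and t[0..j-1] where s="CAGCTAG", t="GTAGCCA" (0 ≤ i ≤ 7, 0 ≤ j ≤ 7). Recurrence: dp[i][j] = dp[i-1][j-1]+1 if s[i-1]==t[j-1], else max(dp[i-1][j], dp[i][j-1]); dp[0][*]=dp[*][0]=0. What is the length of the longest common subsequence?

4

   ''  G  T  A  G  C  C  A
''  0  0  0  0  0  0  0  0
 C  0  0  0  0  0  1  1  1
 A  0  0  0  1  1  1  1  2
 G  0  1  1  1  2  2  2  2
 C  0  1  1  1  2  3  3  3
 T  0  1  2  2  2  3  3  3
 A  0  1  2  3  3  3  3  4
 G  0  1  2  3  4  4  4  4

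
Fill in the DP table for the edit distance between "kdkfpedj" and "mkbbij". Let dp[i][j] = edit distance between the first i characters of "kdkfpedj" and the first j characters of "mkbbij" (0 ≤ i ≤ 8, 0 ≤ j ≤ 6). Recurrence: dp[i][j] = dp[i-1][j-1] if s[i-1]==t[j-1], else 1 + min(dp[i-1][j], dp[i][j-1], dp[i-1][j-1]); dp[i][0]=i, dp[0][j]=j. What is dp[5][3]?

   ''  m  k  b  b  i  j
''  0  1  2  3  4  5  6
 k  1  1  1  2  3  4  5
 d  2  2  2  2  3  4  5
 k  3  3  2  3  3  4  5
 f  4  4  3  3  4  4  5
 p  5  5  4  4  4  5  5
 e  6  6  5  5  5  5  6
 d  7  7  6  6  6  6  6
 j  8  8  7  7  7  7  6

4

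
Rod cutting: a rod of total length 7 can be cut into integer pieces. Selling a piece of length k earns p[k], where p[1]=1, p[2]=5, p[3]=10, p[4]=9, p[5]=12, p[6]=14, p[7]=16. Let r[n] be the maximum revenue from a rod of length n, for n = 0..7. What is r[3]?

10

   n    0    1    2    3    4    5    6    7
r[n]    0    1    5   10   11   15   20   21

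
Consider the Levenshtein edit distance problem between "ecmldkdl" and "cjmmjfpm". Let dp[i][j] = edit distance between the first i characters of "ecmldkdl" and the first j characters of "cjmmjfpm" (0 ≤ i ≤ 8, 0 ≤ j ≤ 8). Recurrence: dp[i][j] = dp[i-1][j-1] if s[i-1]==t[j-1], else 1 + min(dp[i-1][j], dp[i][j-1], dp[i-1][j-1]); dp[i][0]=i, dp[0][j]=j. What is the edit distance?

7

   ''  c  j  m  m  j  f  p  m
''  0  1  2  3  4  5  6  7  8
 e  1  1  2  3  4  5  6  7  8
 c  2  1  2  3  4  5  6  7  8
 m  3  2  2  2  3  4  5  6  7
 l  4  3  3  3  3  4  5  6  7
 d  5  4  4  4  4  4  5  6  7
 k  6  5  5  5  5  5  5  6  7
 d  7  6  6  6  6  6  6  6  7
 l  8  7  7  7  7  7  7  7  7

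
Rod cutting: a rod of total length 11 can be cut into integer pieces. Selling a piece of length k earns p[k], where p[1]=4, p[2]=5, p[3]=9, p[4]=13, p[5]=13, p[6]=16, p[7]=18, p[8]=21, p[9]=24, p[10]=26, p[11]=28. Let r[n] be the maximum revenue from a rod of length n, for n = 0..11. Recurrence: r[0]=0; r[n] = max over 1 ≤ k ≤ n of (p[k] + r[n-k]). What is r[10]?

   n    0    1    2    3    4    5    6    7    8    9   10   11
r[n]    0    4    8   12   16   20   24   28   32   36   40   44

40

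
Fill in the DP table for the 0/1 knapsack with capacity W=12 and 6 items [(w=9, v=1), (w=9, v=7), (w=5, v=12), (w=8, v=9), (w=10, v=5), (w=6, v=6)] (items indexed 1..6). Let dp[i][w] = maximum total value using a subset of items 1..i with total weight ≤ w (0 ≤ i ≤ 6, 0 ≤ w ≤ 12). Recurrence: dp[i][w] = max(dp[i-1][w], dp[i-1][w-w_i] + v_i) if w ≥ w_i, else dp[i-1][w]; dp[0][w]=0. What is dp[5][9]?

12

i\w   0   1   2   3   4   5   6   7   8   9  10  11  12
  0   0   0   0   0   0   0   0   0   0   0   0   0   0
  1   0   0   0   0   0   0   0   0   0   1   1   1   1
  2   0   0   0   0   0   0   0   0   0   7   7   7   7
  3   0   0   0   0   0  12  12  12  12  12  12  12  12
  4   0   0   0   0   0  12  12  12  12  12  12  12  12
  5   0   0   0   0   0  12  12  12  12  12  12  12  12
  6   0   0   0   0   0  12  12  12  12  12  12  18  18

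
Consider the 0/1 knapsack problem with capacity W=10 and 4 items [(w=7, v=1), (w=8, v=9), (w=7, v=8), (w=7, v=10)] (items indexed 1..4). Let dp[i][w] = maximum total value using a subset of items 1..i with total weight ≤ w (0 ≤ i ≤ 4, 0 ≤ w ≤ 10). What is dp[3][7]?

8

i\w   0   1   2   3   4   5   6   7   8   9  10
  0   0   0   0   0   0   0   0   0   0   0   0
  1   0   0   0   0   0   0   0   1   1   1   1
  2   0   0   0   0   0   0   0   1   9   9   9
  3   0   0   0   0   0   0   0   8   9   9   9
  4   0   0   0   0   0   0   0  10  10  10  10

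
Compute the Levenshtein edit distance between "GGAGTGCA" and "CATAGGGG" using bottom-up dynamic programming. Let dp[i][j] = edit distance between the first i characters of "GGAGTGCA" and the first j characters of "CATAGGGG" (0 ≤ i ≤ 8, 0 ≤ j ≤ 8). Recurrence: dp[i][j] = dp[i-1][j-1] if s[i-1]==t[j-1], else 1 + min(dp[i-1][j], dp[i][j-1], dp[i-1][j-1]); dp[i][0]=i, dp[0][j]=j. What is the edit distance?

   ''  C  A  T  A  G  G  G  G
''  0  1  2  3  4  5  6  7  8
 G  1  1  2  3  4  4  5  6  7
 G  2  2  2  3  4  4  4  5  6
 A  3  3  2  3  3  4  5  5  6
 G  4  4  3  3  4  3  4  5  5
 T  5  5  4  3  4  4  4  5  6
 G  6  6  5  4  4  4  4  4  5
 C  7  6  6  5  5  5  5  5  5
 A  8  7  6  6  5  6  6  6  6

6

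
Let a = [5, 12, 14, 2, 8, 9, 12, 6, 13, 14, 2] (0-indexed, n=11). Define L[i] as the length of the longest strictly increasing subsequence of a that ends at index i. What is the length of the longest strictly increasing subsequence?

6

   i    0    1    2    3    4    5    6    7    8    9   10
a[i]    5   12   14    2    8    9   12    6   13   14    2
L[i]    1    2    3    1    2    3    4    2    5    6    1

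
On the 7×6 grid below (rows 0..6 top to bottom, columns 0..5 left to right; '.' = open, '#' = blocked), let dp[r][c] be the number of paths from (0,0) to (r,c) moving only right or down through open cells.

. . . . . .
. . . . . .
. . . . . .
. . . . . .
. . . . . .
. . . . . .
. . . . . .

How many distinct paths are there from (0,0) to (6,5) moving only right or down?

462

r\c   0   1   2   3   4   5
  0   1   1   1   1   1   1
  1   1   2   3   4   5   6
  2   1   3   6  10  15  21
  3   1   4  10  20  35  56
  4   1   5  15  35  70 126
  5   1   6  21  56 126 252
  6   1   7  28  84 210 462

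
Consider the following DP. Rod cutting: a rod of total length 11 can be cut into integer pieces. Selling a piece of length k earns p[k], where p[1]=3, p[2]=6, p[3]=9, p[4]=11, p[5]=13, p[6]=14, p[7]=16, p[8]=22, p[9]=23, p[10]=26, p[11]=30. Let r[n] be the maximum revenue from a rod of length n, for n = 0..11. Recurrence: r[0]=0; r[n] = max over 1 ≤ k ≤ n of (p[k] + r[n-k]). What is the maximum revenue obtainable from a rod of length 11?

33

   n    0    1    2    3    4    5    6    7    8    9   10   11
r[n]    0    3    6    9   12   15   18   21   24   27   30   33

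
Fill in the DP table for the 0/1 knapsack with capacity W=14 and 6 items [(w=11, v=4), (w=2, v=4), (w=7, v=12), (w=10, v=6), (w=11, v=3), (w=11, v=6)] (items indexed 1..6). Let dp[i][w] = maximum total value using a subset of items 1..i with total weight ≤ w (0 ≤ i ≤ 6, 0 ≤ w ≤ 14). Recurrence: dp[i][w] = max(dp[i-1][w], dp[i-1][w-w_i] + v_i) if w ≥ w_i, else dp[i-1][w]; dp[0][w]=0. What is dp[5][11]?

16

i\w   0   1   2   3   4   5   6   7   8   9  10  11  12  13  14
  0   0   0   0   0   0   0   0   0   0   0   0   0   0   0   0
  1   0   0   0   0   0   0   0   0   0   0   0   4   4   4   4
  2   0   0   4   4   4   4   4   4   4   4   4   4   4   8   8
  3   0   0   4   4   4   4   4  12  12  16  16  16  16  16  16
  4   0   0   4   4   4   4   4  12  12  16  16  16  16  16  16
  5   0   0   4   4   4   4   4  12  12  16  16  16  16  16  16
  6   0   0   4   4   4   4   4  12  12  16  16  16  16  16  16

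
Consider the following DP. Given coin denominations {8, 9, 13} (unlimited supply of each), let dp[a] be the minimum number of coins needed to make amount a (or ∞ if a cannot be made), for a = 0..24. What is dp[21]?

2

 a  0  1  2  3  4  5  6  7  8  9 10 11 12 13 14 15 16 17 18 19 20 21 22 23 24
dp  0  -  -  -  -  -  -  -  1  1  -  -  -  1  -  -  2  2  2  -  -  2  2  -  3
(- denotes ∞ / unreachable)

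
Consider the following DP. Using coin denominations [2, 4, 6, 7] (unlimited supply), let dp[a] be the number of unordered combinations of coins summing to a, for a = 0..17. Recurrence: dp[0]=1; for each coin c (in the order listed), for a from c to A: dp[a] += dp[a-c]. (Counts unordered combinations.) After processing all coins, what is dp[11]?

after  coin     0     1     2     3     4     5     6     7     8     9    10    11    12    13    14    15    16    17
          2     1     0     1     0     1     0     1     0     1     0     1     0     1     0     1     0     1     0
          4     1     0     1     0     2     0     2     0     3     0     3     0     4     0     4     0     5     0
          6     1     0     1     0     2     0     3     0     4     0     5     0     7     0     8     0    10     0
          7     1     0     1     0     2     0     3     1     4     1     5     2     7     3     9     4    11     5

2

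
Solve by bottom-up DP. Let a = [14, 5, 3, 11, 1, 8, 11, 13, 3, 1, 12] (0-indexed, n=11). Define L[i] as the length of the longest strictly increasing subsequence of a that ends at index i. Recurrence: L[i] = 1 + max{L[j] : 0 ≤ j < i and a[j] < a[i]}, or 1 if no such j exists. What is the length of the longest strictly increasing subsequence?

4

   i    0    1    2    3    4    5    6    7    8    9   10
a[i]   14    5    3   11    1    8   11   13    3    1   12
L[i]    1    1    1    2    1    2    3    4    2    1    4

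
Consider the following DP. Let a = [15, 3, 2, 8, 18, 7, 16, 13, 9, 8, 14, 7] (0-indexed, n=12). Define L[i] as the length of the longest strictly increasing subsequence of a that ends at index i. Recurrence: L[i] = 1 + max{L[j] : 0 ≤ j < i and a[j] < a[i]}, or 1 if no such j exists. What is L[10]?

   i    0    1    2    3    4    5    6    7    8    9   10   11
a[i]   15    3    2    8   18    7   16   13    9    8   14    7
L[i]    1    1    1    2    3    2    3    3    3    3    4    2

4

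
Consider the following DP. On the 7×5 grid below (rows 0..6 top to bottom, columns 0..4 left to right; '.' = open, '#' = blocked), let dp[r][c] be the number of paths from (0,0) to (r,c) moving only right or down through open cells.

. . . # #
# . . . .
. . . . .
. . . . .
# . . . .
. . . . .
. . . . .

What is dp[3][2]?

r\c   0   1   2   3   4
  0   1   1   1   0   0
  1   0   1   2   2   2
  2   0   1   3   5   7
  3   0   1   4   9  16
  4   0   1   5  14  30
  5   0   1   6  20  50
  6   0   1   7  27  77

4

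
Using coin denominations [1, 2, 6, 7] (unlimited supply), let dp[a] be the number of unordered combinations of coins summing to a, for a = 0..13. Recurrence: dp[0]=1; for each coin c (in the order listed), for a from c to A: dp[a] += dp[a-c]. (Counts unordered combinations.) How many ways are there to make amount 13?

after  coin     0     1     2     3     4     5     6     7     8     9    10    11    12    13
          1     1     1     1     1     1     1     1     1     1     1     1     1     1     1
          2     1     1     2     2     3     3     4     4     5     5     6     6     7     7
          6     1     1     2     2     3     3     5     5     7     7     9     9    12    12
          7     1     1     2     2     3     3     5     6     8     9    11    12    15    17

17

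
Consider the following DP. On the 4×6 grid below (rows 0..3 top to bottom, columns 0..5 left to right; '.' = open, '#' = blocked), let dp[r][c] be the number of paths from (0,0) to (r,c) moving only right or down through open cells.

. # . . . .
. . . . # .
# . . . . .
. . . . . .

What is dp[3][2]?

3

r\c   0   1   2   3   4   5
  0   1   0   0   0   0   0
  1   1   1   1   1   0   0
  2   0   1   2   3   3   3
  3   0   1   3   6   9  12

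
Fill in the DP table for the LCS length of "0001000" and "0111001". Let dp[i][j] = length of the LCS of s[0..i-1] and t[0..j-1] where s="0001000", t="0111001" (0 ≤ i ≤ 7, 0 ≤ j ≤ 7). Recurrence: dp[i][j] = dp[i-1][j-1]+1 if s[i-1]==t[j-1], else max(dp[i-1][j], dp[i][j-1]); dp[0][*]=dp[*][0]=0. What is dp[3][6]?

3

   ''  0  1  1  1  0  0  1
''  0  0  0  0  0  0  0  0
 0  0  1  1  1  1  1  1  1
 0  0  1  1  1  1  2  2  2
 0  0  1  1  1  1  2  3  3
 1  0  1  2  2  2  2  3  4
 0  0  1  2  2  2  3  3  4
 0  0  1  2  2  2  3  4  4
 0  0  1  2  2  2  3  4  4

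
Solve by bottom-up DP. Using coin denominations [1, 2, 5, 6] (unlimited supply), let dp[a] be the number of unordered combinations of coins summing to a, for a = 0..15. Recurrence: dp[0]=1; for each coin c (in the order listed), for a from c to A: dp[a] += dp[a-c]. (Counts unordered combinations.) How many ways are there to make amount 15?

28

after  coin     0     1     2     3     4     5     6     7     8     9    10    11    12    13    14    15
          1     1     1     1     1     1     1     1     1     1     1     1     1     1     1     1     1
          2     1     1     2     2     3     3     4     4     5     5     6     6     7     7     8     8
          5     1     1     2     2     3     4     5     6     7     8    10    11    13    14    16    18
          6     1     1     2     2     3     4     6     7     9    10    13    15    19    21    25    28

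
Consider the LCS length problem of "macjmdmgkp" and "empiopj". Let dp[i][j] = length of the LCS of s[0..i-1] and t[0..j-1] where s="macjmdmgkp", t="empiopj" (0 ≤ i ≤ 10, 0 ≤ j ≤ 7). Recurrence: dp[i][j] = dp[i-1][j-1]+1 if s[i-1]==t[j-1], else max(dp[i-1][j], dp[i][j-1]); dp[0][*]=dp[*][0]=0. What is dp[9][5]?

   ''  e  m  p  i  o  p  j
''  0  0  0  0  0  0  0  0
 m  0  0  1  1  1  1  1  1
 a  0  0  1  1  1  1  1  1
 c  0  0  1  1  1  1  1  1
 j  0  0  1  1  1  1  1  2
 m  0  0  1  1  1  1  1  2
 d  0  0  1  1  1  1  1  2
 m  0  0  1  1  1  1  1  2
 g  0  0  1  1  1  1  1  2
 k  0  0  1  1  1  1  1  2
 p  0  0  1  2  2  2  2  2

1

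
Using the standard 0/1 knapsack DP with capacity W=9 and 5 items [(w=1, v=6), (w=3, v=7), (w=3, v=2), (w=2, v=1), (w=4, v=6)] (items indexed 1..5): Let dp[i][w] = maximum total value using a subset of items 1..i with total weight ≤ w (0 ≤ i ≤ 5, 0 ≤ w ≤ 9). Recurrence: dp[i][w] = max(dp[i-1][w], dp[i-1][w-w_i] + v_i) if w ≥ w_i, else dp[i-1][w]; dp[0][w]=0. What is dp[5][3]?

7

i\w   0   1   2   3   4   5   6   7   8   9
  0   0   0   0   0   0   0   0   0   0   0
  1   0   6   6   6   6   6   6   6   6   6
  2   0   6   6   7  13  13  13  13  13  13
  3   0   6   6   7  13  13  13  15  15  15
  4   0   6   6   7  13  13  14  15  15  16
  5   0   6   6   7  13  13  14  15  19  19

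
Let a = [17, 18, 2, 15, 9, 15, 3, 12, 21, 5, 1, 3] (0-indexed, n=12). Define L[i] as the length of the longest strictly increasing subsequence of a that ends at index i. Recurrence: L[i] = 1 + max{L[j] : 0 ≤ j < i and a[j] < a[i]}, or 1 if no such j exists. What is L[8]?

   i    0    1    2    3    4    5    6    7    8    9   10   11
a[i]   17   18    2   15    9   15    3   12   21    5    1    3
L[i]    1    2    1    2    2    3    2    3    4    3    1    2

4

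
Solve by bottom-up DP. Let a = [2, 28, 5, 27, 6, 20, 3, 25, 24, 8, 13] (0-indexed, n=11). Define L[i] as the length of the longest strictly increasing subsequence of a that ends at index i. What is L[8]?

5

   i    0    1    2    3    4    5    6    7    8    9   10
a[i]    2   28    5   27    6   20    3   25   24    8   13
L[i]    1    2    2    3    3    4    2    5    5    4    5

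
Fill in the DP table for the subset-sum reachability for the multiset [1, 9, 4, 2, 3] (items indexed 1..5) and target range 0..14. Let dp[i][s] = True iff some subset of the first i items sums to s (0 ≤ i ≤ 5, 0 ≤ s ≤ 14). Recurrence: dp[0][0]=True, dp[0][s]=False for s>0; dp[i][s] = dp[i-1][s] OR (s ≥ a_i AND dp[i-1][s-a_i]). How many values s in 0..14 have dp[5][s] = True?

i\s   0   1   2   3   4   5   6   7   8   9  10  11  12  13  14
  0   T   F   F   F   F   F   F   F   F   F   F   F   F   F   F
  1   T   T   F   F   F   F   F   F   F   F   F   F   F   F   F
  2   T   T   F   F   F   F   F   F   F   T   T   F   F   F   F
  3   T   T   F   F   T   T   F   F   F   T   T   F   F   T   T
  4   T   T   T   T   T   T   T   T   F   T   T   T   T   T   T
  5   T   T   T   T   T   T   T   T   T   T   T   T   T   T   T

15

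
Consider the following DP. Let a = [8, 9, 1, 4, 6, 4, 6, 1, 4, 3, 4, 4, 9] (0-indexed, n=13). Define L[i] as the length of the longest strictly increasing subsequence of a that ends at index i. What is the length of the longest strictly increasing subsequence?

   i    0    1    2    3    4    5    6    7    8    9   10   11   12
a[i]    8    9    1    4    6    4    6    1    4    3    4    4    9
L[i]    1    2    1    2    3    2    3    1    2    2    3    3    4

4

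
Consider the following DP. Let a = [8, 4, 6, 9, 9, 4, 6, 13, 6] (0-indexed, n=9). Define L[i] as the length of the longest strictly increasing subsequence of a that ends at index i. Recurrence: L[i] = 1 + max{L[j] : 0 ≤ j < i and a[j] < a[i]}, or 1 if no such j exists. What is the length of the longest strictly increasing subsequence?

   i    0    1    2    3    4    5    6    7    8
a[i]    8    4    6    9    9    4    6   13    6
L[i]    1    1    2    3    3    1    2    4    2

4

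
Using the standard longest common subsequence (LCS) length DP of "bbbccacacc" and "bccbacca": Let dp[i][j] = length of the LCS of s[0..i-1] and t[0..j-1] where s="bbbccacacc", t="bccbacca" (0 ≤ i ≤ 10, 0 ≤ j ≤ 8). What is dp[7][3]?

   ''  b  c  c  b  a  c  c  a
''  0  0  0  0  0  0  0  0  0
 b  0  1  1  1  1  1  1  1  1
 b  0  1  1  1  2  2  2  2  2
 b  0  1  1  1  2  2  2  2  2
 c  0  1  2  2  2  2  3  3  3
 c  0  1  2  3  3  3  3  4  4
 a  0  1  2  3  3  4  4  4  5
 c  0  1  2  3  3  4  5  5  5
 a  0  1  2  3  3  4  5  5  6
 c  0  1  2  3  3  4  5  6  6
 c  0  1  2  3  3  4  5  6  6

3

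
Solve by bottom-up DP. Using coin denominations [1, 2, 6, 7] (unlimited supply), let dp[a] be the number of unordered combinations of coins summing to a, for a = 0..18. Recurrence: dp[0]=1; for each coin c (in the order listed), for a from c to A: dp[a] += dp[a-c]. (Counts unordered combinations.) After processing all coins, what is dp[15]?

after  coin     0     1     2     3     4     5     6     7     8     9    10    11    12    13    14    15    16    17    18
          1     1     1     1     1     1     1     1     1     1     1     1     1     1     1     1     1     1     1     1
          2     1     1     2     2     3     3     4     4     5     5     6     6     7     7     8     8     9     9    10
          6     1     1     2     2     3     3     5     5     7     7     9     9    12    12    15    15    18    18    22
          7     1     1     2     2     3     3     5     6     8     9    11    12    15    17    21    23    27    29    34

23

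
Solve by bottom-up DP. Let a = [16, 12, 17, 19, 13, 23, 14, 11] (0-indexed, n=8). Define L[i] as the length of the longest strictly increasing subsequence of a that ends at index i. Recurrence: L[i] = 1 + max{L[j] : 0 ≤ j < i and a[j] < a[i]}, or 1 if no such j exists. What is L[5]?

   i    0    1    2    3    4    5    6    7
a[i]   16   12   17   19   13   23   14   11
L[i]    1    1    2    3    2    4    3    1

4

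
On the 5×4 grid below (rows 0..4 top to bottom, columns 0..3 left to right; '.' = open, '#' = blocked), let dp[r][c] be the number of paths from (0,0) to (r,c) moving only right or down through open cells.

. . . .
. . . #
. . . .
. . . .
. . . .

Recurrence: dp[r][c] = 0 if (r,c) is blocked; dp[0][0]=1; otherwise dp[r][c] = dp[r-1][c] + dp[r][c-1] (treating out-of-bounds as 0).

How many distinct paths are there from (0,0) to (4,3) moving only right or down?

31

r\c   0   1   2   3
  0   1   1   1   1
  1   1   2   3   0
  2   1   3   6   6
  3   1   4  10  16
  4   1   5  15  31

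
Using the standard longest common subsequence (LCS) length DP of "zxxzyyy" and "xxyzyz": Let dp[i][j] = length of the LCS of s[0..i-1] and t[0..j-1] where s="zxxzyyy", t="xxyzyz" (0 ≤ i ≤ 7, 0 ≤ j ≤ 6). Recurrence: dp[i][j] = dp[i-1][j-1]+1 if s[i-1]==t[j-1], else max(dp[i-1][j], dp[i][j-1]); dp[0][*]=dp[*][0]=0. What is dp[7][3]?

   ''  x  x  y  z  y  z
''  0  0  0  0  0  0  0
 z  0  0  0  0  1  1  1
 x  0  1  1  1  1  1  1
 x  0  1  2  2  2  2  2
 z  0  1  2  2  3  3  3
 y  0  1  2  3  3  4  4
 y  0  1  2  3  3  4  4
 y  0  1  2  3  3  4  4

3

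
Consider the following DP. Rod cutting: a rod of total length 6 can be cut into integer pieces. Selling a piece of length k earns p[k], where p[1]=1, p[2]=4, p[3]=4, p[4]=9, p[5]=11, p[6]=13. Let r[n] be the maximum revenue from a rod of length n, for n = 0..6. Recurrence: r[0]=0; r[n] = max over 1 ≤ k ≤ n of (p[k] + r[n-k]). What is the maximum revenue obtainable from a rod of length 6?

   n    0    1    2    3    4    5    6
r[n]    0    1    4    5    9   11   13

13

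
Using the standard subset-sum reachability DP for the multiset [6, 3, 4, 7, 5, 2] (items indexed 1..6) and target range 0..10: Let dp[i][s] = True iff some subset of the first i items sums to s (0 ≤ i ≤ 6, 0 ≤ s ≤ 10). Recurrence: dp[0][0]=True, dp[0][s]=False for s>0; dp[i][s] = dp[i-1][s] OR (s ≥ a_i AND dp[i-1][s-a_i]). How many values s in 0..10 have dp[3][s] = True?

i\s   0   1   2   3   4   5   6   7   8   9  10
  0   T   F   F   F   F   F   F   F   F   F   F
  1   T   F   F   F   F   F   T   F   F   F   F
  2   T   F   F   T   F   F   T   F   F   T   F
  3   T   F   F   T   T   F   T   T   F   T   T
  4   T   F   F   T   T   F   T   T   F   T   T
  5   T   F   F   T   T   T   T   T   T   T   T
  6   T   F   T   T   T   T   T   T   T   T   T

7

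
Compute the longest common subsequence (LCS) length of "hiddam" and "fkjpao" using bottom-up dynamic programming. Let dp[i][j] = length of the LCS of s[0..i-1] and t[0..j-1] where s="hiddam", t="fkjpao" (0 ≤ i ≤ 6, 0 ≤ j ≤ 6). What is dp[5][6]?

1

   ''  f  k  j  p  a  o
''  0  0  0  0  0  0  0
 h  0  0  0  0  0  0  0
 i  0  0  0  0  0  0  0
 d  0  0  0  0  0  0  0
 d  0  0  0  0  0  0  0
 a  0  0  0  0  0  1  1
 m  0  0  0  0  0  1  1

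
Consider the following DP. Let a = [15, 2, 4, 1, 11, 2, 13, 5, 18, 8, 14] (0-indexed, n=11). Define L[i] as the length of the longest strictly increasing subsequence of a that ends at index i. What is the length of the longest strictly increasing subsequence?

   i    0    1    2    3    4    5    6    7    8    9   10
a[i]   15    2    4    1   11    2   13    5   18    8   14
L[i]    1    1    2    1    3    2    4    3    5    4    5

5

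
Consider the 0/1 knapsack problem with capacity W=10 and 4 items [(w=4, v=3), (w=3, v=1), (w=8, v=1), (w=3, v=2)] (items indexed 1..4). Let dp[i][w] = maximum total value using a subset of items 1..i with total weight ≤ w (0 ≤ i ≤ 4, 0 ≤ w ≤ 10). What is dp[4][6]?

i\w   0   1   2   3   4   5   6   7   8   9  10
  0   0   0   0   0   0   0   0   0   0   0   0
  1   0   0   0   0   3   3   3   3   3   3   3
  2   0   0   0   1   3   3   3   4   4   4   4
  3   0   0   0   1   3   3   3   4   4   4   4
  4   0   0   0   2   3   3   3   5   5   5   6

3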